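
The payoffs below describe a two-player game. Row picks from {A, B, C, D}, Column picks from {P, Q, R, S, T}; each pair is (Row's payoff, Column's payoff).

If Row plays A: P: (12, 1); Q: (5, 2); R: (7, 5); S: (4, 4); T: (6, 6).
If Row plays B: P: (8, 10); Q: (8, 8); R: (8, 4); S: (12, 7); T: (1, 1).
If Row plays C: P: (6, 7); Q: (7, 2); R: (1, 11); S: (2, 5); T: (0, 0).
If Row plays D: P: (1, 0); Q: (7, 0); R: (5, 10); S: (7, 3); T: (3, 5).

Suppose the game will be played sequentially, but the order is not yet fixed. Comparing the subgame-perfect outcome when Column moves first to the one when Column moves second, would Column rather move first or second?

second

If Row leads: Column's best replies are A→T, B→P, C→R, D→R; Row's induced payoffs 6, 8, 1, 5; outcome (B, P), payoffs (8, 10).
If Column leads: Row's best replies are P→A, Q→B, R→B, S→B, T→A; Column's induced payoffs 1, 8, 4, 7, 6; outcome (B, Q), payoffs (8, 8).
Column gets 8 moving first and 10 moving second, so Column prefers to move second.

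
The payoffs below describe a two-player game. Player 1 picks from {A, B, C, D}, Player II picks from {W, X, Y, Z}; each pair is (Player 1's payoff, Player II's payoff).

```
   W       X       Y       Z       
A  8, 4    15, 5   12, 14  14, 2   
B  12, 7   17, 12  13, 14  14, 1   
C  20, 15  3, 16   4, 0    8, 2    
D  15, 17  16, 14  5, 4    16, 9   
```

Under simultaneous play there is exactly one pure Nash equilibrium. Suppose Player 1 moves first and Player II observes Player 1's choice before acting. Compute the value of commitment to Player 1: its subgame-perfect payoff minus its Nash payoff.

2

Player II best-responds to each possible Player 1 move:
- A: BR = Y, leader payoff 12.
- B: BR = Y, leader payoff 13.
- C: BR = X, leader payoff 3.
- D: BR = W, leader payoff 15.
Player 1's induced payoffs are 12, 13, 3, 15, so Player 1 commits to D. Subgame-perfect outcome: (D, W) with payoffs (15, 17).
Under simultaneous play:
Player 1's best replies: W→C; X→B; Y→B; Z→D.
Player II's best replies: A→Y; B→Y; C→X; D→W.
Only (B, Y) has each player best-responding; Nash payoffs (13, 14).
Player 1's commitment gain: 15 − 13 = 2.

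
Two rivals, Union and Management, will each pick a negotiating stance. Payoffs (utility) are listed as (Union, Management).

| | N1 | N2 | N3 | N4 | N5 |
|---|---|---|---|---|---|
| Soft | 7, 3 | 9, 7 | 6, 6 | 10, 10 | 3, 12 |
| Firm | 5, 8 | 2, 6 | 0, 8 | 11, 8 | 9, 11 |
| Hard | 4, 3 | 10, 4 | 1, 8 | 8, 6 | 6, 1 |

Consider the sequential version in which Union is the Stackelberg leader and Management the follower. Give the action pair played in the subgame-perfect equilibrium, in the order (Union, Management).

(Firm, N5)

Management best-responds to each possible Union move:
- Soft: BR = N5, leader payoff 3.
- Firm: BR = N5, leader payoff 9.
- Hard: BR = N3, leader payoff 1.
Union's induced payoffs are 3, 9, 1, so Union commits to Firm. Subgame-perfect outcome: (Firm, N5) with payoffs (9, 11).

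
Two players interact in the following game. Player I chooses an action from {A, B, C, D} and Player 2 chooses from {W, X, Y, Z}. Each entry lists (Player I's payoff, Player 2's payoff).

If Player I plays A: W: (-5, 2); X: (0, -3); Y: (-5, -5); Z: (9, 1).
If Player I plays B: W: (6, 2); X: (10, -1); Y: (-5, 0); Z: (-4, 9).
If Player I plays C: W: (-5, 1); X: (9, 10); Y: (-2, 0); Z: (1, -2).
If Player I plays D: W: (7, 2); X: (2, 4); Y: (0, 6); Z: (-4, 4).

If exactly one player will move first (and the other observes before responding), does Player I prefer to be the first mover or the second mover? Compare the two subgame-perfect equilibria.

If Player I leads: Player 2's best replies are A→W, B→Z, C→X, D→Y; Player I's induced payoffs -5, -4, 9, 0; outcome (C, X), payoffs (9, 10).
If Player 2 leads: Player I's best replies are W→D, X→B, Y→D, Z→A; Player 2's induced payoffs 2, -1, 6, 1; outcome (D, Y), payoffs (0, 6).
Player I gets 9 moving first and 0 moving second, so Player I prefers to move first.

first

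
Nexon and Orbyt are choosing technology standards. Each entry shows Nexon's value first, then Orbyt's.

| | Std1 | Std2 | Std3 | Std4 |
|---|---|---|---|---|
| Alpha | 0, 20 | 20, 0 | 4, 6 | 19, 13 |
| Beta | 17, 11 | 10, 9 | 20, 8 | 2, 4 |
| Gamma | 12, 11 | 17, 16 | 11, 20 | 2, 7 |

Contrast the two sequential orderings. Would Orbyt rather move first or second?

If Nexon leads: Orbyt's best replies are Alpha→Std1, Beta→Std1, Gamma→Std3; Nexon's induced payoffs 0, 17, 11; outcome (Beta, Std1), payoffs (17, 11).
If Orbyt leads: Nexon's best replies are Std1→Beta, Std2→Alpha, Std3→Beta, Std4→Alpha; Orbyt's induced payoffs 11, 0, 8, 13; outcome (Alpha, Std4), payoffs (19, 13).
Orbyt gets 13 moving first and 11 moving second, so Orbyt prefers to move first.

first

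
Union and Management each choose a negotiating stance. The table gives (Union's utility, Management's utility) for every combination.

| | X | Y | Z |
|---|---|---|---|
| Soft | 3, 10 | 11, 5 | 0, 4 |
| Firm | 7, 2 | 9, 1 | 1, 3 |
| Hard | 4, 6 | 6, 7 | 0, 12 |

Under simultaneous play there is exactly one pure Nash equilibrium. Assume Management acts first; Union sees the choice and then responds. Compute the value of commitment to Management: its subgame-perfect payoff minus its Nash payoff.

2

Solve by backward induction (Management leads).
- X → Union plays Firm (best of 3, 7, 4); Management gets 2.
- Y → Union plays Soft (best of 11, 9, 6); Management gets 5.
- Z → Union plays Firm (best of 0, 1, 0); Management gets 3.
Among 2, 5, 3, the best is 5 at Y. Subgame-perfect outcome: (Soft, Y) with payoffs (11, 5).
Now find the simultaneous Nash equilibrium.
Union's best replies: X→Firm; Y→Soft; Z→Firm.
Management's best replies: Soft→X; Firm→Z; Hard→Z.
The unique mutual best reply is (Firm, Z), giving (1, 3).
Management's commitment gain: 5 − 3 = 2.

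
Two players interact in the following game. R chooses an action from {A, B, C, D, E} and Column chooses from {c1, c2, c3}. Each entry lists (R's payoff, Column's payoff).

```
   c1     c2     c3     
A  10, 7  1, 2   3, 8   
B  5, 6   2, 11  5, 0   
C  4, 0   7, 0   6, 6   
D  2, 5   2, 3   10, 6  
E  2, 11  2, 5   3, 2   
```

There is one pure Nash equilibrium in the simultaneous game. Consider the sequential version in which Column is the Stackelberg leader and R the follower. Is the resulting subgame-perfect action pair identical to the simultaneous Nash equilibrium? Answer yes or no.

R best-responds to each possible Column move:
- c1: BR = A, leader payoff 7.
- c2: BR = C, leader payoff 0.
- c3: BR = D, leader payoff 6.
Maximizing over 7, 0, 6, Column chooses c1. Subgame-perfect outcome: (A, c1) with payoffs (10, 7).
Now find the simultaneous Nash equilibrium.
R's best replies: c1→A; c2→C; c3→D.
Column's best replies: A→c3; B→c2; C→c3; D→c3; E→c1.
The unique mutual best reply is (D, c3), giving (10, 6).
Sequential outcome (A, c1) differs from the Nash profile (D, c3).

no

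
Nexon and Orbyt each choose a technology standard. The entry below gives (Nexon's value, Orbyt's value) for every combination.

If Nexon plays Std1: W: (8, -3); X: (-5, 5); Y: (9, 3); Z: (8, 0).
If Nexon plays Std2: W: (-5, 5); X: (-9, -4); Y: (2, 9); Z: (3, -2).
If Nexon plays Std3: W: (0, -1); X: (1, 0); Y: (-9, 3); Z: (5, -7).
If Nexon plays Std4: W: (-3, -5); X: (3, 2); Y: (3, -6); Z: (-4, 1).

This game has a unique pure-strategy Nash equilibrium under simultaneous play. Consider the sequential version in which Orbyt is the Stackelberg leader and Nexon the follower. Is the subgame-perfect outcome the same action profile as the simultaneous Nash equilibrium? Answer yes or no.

no

Nexon best-responds to each possible Orbyt move:
- W: BR = Std1, leader payoff -3.
- X: BR = Std4, leader payoff 2.
- Y: BR = Std1, leader payoff 3.
- Z: BR = Std1, leader payoff 0.
Among -3, 2, 3, 0, the best is 3 at Y. Subgame-perfect outcome: (Std1, Y) with payoffs (9, 3).
For the simultaneous game, intersect best replies.
Nexon's best replies: W→Std1; X→Std4; Y→Std1; Z→Std1.
Orbyt's best replies: Std1→X; Std2→Y; Std3→Y; Std4→X.
Only (Std4, X) has each player best-responding; Nash payoffs (3, 2).
Sequential outcome (Std1, Y) differs from the Nash profile (Std4, X).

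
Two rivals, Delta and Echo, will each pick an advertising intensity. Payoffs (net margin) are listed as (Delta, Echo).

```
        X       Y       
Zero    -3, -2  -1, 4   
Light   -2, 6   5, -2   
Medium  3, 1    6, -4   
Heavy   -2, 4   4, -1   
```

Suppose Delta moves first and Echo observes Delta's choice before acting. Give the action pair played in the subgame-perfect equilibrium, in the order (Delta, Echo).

Work backward from Echo's decision.
- Zero: BR = Y, leader payoff -1.
- Light: BR = X, leader payoff -2.
- Medium: BR = X, leader payoff 3.
- Heavy: BR = X, leader payoff -2.
Maximizing over -1, -2, 3, -2, Delta chooses Medium. Subgame-perfect outcome: (Medium, X) with payoffs (3, 1).

(Medium, X)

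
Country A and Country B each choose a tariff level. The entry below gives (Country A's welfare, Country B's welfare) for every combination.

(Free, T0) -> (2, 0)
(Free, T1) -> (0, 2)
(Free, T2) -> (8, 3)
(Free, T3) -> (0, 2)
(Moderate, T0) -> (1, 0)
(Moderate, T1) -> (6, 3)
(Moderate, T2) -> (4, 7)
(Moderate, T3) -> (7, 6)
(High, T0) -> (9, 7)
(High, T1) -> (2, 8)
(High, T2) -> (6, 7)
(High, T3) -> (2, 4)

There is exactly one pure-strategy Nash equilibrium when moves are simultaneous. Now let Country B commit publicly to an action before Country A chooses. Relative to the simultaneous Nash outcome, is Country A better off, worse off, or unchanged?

Country A best-responds to each possible Country B move:
- T0: BR = High, leader payoff 7.
- T1: BR = Moderate, leader payoff 3.
- T2: BR = Free, leader payoff 3.
- T3: BR = Moderate, leader payoff 6.
Among 7, 3, 3, 6, the best is 7 at T0. Subgame-perfect outcome: (High, T0) with payoffs (9, 7).
Now find the simultaneous Nash equilibrium.
Country A's best replies: T0→High; T1→Moderate; T2→Free; T3→Moderate.
Country B's best replies: Free→T2; Moderate→T2; High→T1.
The unique mutual best reply is (Free, T2), giving (8, 3).
Country A earns 9 sequentially versus 8 at the Nash outcome: better off.

better off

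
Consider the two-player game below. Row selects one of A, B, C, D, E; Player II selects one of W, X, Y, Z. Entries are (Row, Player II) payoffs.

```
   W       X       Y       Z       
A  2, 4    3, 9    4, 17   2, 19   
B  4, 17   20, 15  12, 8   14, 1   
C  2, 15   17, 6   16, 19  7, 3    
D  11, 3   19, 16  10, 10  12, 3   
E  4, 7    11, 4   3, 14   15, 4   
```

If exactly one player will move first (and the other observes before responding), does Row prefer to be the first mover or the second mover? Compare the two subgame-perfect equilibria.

If Row leads: Player II's best replies are A→Z, B→W, C→Y, D→X, E→Y; Row's induced payoffs 2, 4, 16, 19, 3; outcome (D, X), payoffs (19, 16).
If Player II leads: Row's best replies are W→D, X→B, Y→C, Z→E; Player II's induced payoffs 3, 15, 19, 4; outcome (C, Y), payoffs (16, 19).
Row gets 19 moving first and 16 moving second, so Row prefers to move first.

first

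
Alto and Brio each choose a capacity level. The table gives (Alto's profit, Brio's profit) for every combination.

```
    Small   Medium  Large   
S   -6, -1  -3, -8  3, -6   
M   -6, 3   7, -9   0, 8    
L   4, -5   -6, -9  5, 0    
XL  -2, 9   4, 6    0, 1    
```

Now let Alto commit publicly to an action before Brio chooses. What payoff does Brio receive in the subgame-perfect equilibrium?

0

Solve by backward induction (Alto leads).
- S: BR = Small, leader payoff -6.
- M: BR = Large, leader payoff 0.
- L: BR = Large, leader payoff 5.
- XL: BR = Small, leader payoff -2.
Alto's induced payoffs are -6, 0, 5, -2, so Alto commits to L. Subgame-perfect outcome: (L, Large) with payoffs (5, 0).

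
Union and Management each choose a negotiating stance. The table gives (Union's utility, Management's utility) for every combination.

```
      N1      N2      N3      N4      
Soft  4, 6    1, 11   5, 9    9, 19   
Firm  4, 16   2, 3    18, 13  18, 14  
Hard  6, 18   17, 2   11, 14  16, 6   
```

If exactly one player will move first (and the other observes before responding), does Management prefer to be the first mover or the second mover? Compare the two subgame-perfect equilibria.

If Union leads: Management's best replies are Soft→N4, Firm→N1, Hard→N1; Union's induced payoffs 9, 4, 6; outcome (Soft, N4), payoffs (9, 19).
If Management leads: Union's best replies are N1→Hard, N2→Hard, N3→Firm, N4→Firm; Management's induced payoffs 18, 2, 13, 14; outcome (Hard, N1), payoffs (6, 18).
Management gets 18 moving first and 19 moving second, so Management prefers to move second.

second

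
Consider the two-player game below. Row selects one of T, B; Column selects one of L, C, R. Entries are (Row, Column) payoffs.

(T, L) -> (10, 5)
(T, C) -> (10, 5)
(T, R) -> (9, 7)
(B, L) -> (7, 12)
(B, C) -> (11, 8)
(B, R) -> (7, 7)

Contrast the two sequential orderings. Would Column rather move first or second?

If Row leads: Column's best replies are T→R, B→L; Row's induced payoffs 9, 7; outcome (T, R), payoffs (9, 7).
If Column leads: Row's best replies are L→T, C→B, R→T; Column's induced payoffs 5, 8, 7; outcome (B, C), payoffs (11, 8).
Column gets 8 moving first and 7 moving second, so Column prefers to move first.

first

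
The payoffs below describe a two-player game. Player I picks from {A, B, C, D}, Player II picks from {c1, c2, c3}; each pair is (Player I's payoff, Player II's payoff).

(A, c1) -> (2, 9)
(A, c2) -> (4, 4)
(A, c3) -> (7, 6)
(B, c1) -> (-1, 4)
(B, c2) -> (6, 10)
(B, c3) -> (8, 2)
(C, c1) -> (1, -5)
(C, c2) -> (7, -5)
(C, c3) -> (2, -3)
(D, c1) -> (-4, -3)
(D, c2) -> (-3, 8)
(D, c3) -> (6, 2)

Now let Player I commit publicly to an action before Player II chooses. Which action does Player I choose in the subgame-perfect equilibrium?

Player II best-responds to each possible Player I move:
- A: Player II compares 9, 4, 6 and picks c1; Player I would get 2.
- B: Player II compares 4, 10, 2 and picks c2; Player I would get 6.
- C: Player II compares -5, -5, -3 and picks c3; Player I would get 2.
- D: Player II compares -3, 8, 2 and picks c2; Player I would get -3.
Among 2, 6, 2, -3, the best is 6 at B. Subgame-perfect outcome: (B, c2) with payoffs (6, 10).

B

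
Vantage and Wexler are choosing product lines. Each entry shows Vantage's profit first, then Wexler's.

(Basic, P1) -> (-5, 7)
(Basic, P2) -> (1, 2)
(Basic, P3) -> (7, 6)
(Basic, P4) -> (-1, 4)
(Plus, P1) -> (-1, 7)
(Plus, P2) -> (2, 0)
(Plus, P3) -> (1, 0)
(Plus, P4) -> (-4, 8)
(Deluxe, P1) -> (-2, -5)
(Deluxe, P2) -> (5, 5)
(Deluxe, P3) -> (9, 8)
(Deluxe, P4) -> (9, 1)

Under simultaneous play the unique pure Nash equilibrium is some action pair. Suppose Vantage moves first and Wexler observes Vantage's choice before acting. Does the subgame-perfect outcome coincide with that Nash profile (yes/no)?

yes

Work backward from Wexler's decision.
- Basic: Wexler compares 7, 2, 6, 4 and picks P1; Vantage would get -5.
- Plus: Wexler compares 7, 0, 0, 8 and picks P4; Vantage would get -4.
- Deluxe: Wexler compares -5, 5, 8, 1 and picks P3; Vantage would get 9.
Among -5, -4, 9, the best is 9 at Deluxe. Subgame-perfect outcome: (Deluxe, P3) with payoffs (9, 8).
Now find the simultaneous Nash equilibrium.
Vantage's best replies: P1→Plus; P2→Deluxe; P3→Deluxe; P4→Deluxe.
Wexler's best replies: Basic→P1; Plus→P4; Deluxe→P3.
Only (Deluxe, P3) has each player best-responding; Nash payoffs (9, 8).
Sequential outcome (Deluxe, P3) coincides with the Nash profile (Deluxe, P3).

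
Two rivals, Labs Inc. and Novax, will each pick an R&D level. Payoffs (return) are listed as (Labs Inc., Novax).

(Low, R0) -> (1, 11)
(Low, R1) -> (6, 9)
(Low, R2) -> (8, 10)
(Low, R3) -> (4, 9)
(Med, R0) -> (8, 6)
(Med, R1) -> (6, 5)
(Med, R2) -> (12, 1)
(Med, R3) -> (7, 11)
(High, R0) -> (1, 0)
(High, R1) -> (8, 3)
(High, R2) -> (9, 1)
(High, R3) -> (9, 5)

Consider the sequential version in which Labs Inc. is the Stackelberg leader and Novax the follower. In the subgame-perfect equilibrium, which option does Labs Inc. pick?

Backward induction with Labs Inc. moving first.
- Low: BR = R0, leader payoff 1.
- Med: BR = R3, leader payoff 7.
- High: BR = R3, leader payoff 9.
Labs Inc.'s induced payoffs are 1, 7, 9, so Labs Inc. commits to High. Subgame-perfect outcome: (High, R3) with payoffs (9, 5).

High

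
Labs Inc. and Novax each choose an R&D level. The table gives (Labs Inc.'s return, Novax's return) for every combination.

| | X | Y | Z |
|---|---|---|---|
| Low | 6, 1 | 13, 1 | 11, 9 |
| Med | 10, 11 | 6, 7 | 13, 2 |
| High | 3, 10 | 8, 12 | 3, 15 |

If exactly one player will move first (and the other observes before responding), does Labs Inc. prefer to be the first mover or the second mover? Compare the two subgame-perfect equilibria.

If Labs Inc. leads: Novax's best replies are Low→Z, Med→X, High→Z; Labs Inc.'s induced payoffs 11, 10, 3; outcome (Low, Z), payoffs (11, 9).
If Novax leads: Labs Inc.'s best replies are X→Med, Y→Low, Z→Med; Novax's induced payoffs 11, 1, 2; outcome (Med, X), payoffs (10, 11).
Labs Inc. gets 11 moving first and 10 moving second, so Labs Inc. prefers to move first.

first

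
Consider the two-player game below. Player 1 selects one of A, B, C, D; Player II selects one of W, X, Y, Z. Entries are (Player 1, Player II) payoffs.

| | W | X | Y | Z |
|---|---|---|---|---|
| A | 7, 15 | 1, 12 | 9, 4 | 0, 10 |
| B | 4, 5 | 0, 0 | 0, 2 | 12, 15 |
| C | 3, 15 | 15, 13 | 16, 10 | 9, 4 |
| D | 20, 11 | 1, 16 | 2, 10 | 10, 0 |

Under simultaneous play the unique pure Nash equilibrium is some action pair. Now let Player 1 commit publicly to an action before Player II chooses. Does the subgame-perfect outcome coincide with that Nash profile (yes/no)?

yes

Solve by backward induction (Player 1 leads).
- A: Player II compares 15, 12, 4, 10 and picks W; Player 1 would get 7.
- B: Player II compares 5, 0, 2, 15 and picks Z; Player 1 would get 12.
- C: Player II compares 15, 13, 10, 4 and picks W; Player 1 would get 3.
- D: Player II compares 11, 16, 10, 0 and picks X; Player 1 would get 1.
Player 1's induced payoffs are 7, 12, 3, 1, so Player 1 commits to B. Subgame-perfect outcome: (B, Z) with payoffs (12, 15).
Now find the simultaneous Nash equilibrium.
Player 1's best replies: W→D; X→C; Y→C; Z→B.
Player II's best replies: A→W; B→Z; C→W; D→X.
Only (B, Z) has each player best-responding; Nash payoffs (12, 15).
Sequential outcome (B, Z) coincides with the Nash profile (B, Z).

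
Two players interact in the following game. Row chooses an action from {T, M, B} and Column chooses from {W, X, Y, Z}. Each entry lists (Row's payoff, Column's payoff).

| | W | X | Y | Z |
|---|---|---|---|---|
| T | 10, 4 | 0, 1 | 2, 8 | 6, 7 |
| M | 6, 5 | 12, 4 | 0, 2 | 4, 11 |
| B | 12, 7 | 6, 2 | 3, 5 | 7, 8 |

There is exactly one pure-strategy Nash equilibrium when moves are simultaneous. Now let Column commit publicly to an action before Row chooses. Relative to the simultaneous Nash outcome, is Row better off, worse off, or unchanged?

Backward induction with Column moving first.
- W: BR = B, leader payoff 7.
- X: BR = M, leader payoff 4.
- Y: BR = B, leader payoff 5.
- Z: BR = B, leader payoff 8.
Maximizing over 7, 4, 5, 8, Column chooses Z. Subgame-perfect outcome: (B, Z) with payoffs (7, 8).
Under simultaneous play:
Row's best replies: W→B; X→M; Y→B; Z→B.
Column's best replies: T→Y; M→Z; B→Z.
The unique mutual best reply is (B, Z), giving (7, 8).
Row earns 7 sequentially versus 7 at the Nash outcome: unchanged.

unchanged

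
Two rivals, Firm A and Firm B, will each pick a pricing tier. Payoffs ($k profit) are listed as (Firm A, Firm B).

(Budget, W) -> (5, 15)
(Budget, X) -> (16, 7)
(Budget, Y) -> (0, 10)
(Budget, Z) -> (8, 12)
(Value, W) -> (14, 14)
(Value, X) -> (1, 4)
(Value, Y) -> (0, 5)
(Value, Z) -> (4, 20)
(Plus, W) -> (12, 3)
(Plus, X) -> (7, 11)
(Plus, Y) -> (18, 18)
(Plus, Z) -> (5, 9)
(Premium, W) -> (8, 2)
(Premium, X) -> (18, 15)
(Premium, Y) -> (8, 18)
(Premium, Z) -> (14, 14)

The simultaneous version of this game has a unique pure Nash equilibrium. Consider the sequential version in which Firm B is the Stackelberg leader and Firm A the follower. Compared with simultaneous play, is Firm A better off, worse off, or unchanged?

unchanged

Work backward from Firm A's decision.
- W: Firm A compares 5, 14, 12, 8 and picks Value; Firm B would get 14.
- X: Firm A compares 16, 1, 7, 18 and picks Premium; Firm B would get 15.
- Y: Firm A compares 0, 0, 18, 8 and picks Plus; Firm B would get 18.
- Z: Firm A compares 8, 4, 5, 14 and picks Premium; Firm B would get 14.
Among 14, 15, 18, 14, the best is 18 at Y. Subgame-perfect outcome: (Plus, Y) with payoffs (18, 18).
For the simultaneous game, intersect best replies.
Firm A's best replies: W→Value; X→Premium; Y→Plus; Z→Premium.
Firm B's best replies: Budget→W; Value→Z; Plus→Y; Premium→Y.
The unique mutual best reply is (Plus, Y), giving (18, 18).
Firm A earns 18 sequentially versus 18 at the Nash outcome: unchanged.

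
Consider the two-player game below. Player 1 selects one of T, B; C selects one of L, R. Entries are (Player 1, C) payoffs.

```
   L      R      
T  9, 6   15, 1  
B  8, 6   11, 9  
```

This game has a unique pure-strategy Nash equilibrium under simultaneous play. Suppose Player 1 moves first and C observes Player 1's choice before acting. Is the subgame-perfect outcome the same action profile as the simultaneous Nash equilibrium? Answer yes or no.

no

C best-responds to each possible Player 1 move:
- T: C compares 6, 1 and picks L; Player 1 would get 9.
- B: C compares 6, 9 and picks R; Player 1 would get 11.
Among 9, 11, the best is 11 at B. Subgame-perfect outcome: (B, R) with payoffs (11, 9).
Under simultaneous play:
Player 1's best replies: L→T; R→T.
C's best replies: T→L; B→R.
The unique mutual best reply is (T, L), giving (9, 6).
Sequential outcome (B, R) differs from the Nash profile (T, L).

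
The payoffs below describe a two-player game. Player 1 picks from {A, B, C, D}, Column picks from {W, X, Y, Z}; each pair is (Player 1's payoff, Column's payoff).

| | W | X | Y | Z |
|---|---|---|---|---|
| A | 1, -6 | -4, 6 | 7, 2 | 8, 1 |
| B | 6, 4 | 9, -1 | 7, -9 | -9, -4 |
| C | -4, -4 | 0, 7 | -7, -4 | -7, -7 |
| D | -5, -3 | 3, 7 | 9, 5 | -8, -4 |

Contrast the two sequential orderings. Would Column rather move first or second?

first

If Player 1 leads: Column's best replies are A→X, B→W, C→X, D→X; Player 1's induced payoffs -4, 6, 0, 3; outcome (B, W), payoffs (6, 4).
If Column leads: Player 1's best replies are W→B, X→B, Y→D, Z→A; Column's induced payoffs 4, -1, 5, 1; outcome (D, Y), payoffs (9, 5).
Column gets 5 moving first and 4 moving second, so Column prefers to move first.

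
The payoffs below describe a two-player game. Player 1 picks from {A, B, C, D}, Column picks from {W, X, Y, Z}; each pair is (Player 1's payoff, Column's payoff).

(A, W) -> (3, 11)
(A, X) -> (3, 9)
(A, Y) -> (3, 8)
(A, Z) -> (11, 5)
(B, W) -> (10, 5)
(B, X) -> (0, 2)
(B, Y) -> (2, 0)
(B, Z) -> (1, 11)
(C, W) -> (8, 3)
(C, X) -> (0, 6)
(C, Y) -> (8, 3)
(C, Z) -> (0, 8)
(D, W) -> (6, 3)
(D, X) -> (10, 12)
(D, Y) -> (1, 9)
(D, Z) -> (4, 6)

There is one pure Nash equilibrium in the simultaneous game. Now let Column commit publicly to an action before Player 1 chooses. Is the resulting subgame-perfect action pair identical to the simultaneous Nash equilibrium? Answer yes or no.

yes

Player 1 best-responds to each possible Column move:
- W → Player 1 plays B (best of 3, 10, 8, 6); Column gets 5.
- X → Player 1 plays D (best of 3, 0, 0, 10); Column gets 12.
- Y → Player 1 plays C (best of 3, 2, 8, 1); Column gets 3.
- Z → Player 1 plays A (best of 11, 1, 0, 4); Column gets 5.
Column's induced payoffs are 5, 12, 3, 5, so Column commits to X. Subgame-perfect outcome: (D, X) with payoffs (10, 12).
For the simultaneous game, intersect best replies.
Player 1's best replies: W→B; X→D; Y→C; Z→A.
Column's best replies: A→W; B→Z; C→Z; D→X.
Only (D, X) has each player best-responding; Nash payoffs (10, 12).
Sequential outcome (D, X) coincides with the Nash profile (D, X).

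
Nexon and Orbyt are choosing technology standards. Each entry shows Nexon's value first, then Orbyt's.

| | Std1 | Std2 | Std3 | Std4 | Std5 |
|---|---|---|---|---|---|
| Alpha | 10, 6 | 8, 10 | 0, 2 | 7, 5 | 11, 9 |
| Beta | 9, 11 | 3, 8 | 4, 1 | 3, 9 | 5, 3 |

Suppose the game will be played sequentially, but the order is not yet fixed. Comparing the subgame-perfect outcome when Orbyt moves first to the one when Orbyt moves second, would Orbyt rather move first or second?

If Nexon leads: Orbyt's best replies are Alpha→Std2, Beta→Std1; Nexon's induced payoffs 8, 9; outcome (Beta, Std1), payoffs (9, 11).
If Orbyt leads: Nexon's best replies are Std1→Alpha, Std2→Alpha, Std3→Beta, Std4→Alpha, Std5→Alpha; Orbyt's induced payoffs 6, 10, 1, 5, 9; outcome (Alpha, Std2), payoffs (8, 10).
Orbyt gets 10 moving first and 11 moving second, so Orbyt prefers to move second.

second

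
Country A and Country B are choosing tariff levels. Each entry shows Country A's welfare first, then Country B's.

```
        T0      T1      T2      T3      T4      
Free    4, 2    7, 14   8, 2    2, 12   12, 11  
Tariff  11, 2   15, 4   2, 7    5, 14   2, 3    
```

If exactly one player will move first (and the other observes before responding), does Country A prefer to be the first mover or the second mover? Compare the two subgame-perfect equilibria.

If Country A leads: Country B's best replies are Free→T1, Tariff→T3; Country A's induced payoffs 7, 5; outcome (Free, T1), payoffs (7, 14).
If Country B leads: Country A's best replies are T0→Tariff, T1→Tariff, T2→Free, T3→Tariff, T4→Free; Country B's induced payoffs 2, 4, 2, 14, 11; outcome (Tariff, T3), payoffs (5, 14).
Country A gets 7 moving first and 5 moving second, so Country A prefers to move first.

first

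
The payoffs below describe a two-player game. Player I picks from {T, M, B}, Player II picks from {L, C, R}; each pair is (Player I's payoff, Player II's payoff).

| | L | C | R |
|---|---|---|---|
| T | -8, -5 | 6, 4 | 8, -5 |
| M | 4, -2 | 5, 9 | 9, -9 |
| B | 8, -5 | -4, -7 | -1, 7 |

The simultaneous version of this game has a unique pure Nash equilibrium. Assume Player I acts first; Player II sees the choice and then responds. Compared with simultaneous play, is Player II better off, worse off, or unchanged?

unchanged

Solve by backward induction (Player I leads).
- T: BR = C, leader payoff 6.
- M: BR = C, leader payoff 5.
- B: BR = R, leader payoff -1.
Maximizing over 6, 5, -1, Player I chooses T. Subgame-perfect outcome: (T, C) with payoffs (6, 4).
Under simultaneous play:
Player I's best replies: L→B; C→T; R→M.
Player II's best replies: T→C; M→C; B→R.
The unique mutual best reply is (T, C), giving (6, 4).
Player II earns 4 sequentially versus 4 at the Nash outcome: unchanged.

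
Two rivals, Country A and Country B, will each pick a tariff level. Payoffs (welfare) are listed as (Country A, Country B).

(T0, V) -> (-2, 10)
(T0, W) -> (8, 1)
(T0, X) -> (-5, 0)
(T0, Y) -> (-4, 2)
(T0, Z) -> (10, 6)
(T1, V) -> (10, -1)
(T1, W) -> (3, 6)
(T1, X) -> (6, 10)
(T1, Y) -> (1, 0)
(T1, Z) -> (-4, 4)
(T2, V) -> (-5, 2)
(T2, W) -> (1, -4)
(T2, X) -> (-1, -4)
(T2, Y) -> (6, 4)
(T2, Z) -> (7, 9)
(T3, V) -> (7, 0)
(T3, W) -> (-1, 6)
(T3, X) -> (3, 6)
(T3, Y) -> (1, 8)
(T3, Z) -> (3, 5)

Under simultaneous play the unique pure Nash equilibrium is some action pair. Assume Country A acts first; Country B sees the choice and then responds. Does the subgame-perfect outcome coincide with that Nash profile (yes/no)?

Backward induction with Country A moving first.
- T0 → Country B plays V (best of 10, 1, 0, 2, 6); Country A gets -2.
- T1 → Country B plays X (best of -1, 6, 10, 0, 4); Country A gets 6.
- T2 → Country B plays Z (best of 2, -4, -4, 4, 9); Country A gets 7.
- T3 → Country B plays Y (best of 0, 6, 6, 8, 5); Country A gets 1.
Maximizing over -2, 6, 7, 1, Country A chooses T2. Subgame-perfect outcome: (T2, Z) with payoffs (7, 9).
Under simultaneous play:
Country A's best replies: V→T1; W→T0; X→T1; Y→T2; Z→T0.
Country B's best replies: T0→V; T1→X; T2→Z; T3→Y.
The unique mutual best reply is (T1, X), giving (6, 10).
Sequential outcome (T2, Z) differs from the Nash profile (T1, X).

no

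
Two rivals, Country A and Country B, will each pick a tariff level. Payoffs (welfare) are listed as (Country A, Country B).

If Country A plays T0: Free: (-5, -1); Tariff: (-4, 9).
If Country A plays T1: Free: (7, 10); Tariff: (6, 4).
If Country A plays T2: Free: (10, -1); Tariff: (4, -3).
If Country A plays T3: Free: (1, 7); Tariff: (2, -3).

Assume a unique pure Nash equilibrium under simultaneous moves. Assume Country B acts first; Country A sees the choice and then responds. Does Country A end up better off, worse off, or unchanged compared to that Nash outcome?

worse off

Country A best-responds to each possible Country B move:
- Free → Country A plays T2 (best of -5, 7, 10, 1); Country B gets -1.
- Tariff → Country A plays T1 (best of -4, 6, 4, 2); Country B gets 4.
Among -1, 4, the best is 4 at Tariff. Subgame-perfect outcome: (T1, Tariff) with payoffs (6, 4).
Under simultaneous play:
Country A's best replies: Free→T2; Tariff→T1.
Country B's best replies: T0→Tariff; T1→Free; T2→Free; T3→Free.
Only (T2, Free) has each player best-responding; Nash payoffs (10, -1).
Country A earns 6 sequentially versus 10 at the Nash outcome: worse off.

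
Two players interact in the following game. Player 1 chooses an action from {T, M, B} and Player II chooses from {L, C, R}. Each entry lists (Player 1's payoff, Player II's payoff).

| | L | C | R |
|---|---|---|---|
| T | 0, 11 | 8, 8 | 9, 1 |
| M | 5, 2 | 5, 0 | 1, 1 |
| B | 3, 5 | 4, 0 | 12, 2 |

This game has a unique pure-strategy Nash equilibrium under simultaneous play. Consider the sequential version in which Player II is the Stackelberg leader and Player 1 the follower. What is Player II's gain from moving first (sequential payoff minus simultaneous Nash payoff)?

Work backward from Player 1's decision.
- L → Player 1 plays M (best of 0, 5, 3); Player II gets 2.
- C → Player 1 plays T (best of 8, 5, 4); Player II gets 8.
- R → Player 1 plays B (best of 9, 1, 12); Player II gets 2.
Maximizing over 2, 8, 2, Player II chooses C. Subgame-perfect outcome: (T, C) with payoffs (8, 8).
For the simultaneous game, intersect best replies.
Player 1's best replies: L→M; C→T; R→B.
Player II's best replies: T→L; M→L; B→L.
The unique mutual best reply is (M, L), giving (5, 2).
Player II's commitment gain: 8 − 2 = 6.

6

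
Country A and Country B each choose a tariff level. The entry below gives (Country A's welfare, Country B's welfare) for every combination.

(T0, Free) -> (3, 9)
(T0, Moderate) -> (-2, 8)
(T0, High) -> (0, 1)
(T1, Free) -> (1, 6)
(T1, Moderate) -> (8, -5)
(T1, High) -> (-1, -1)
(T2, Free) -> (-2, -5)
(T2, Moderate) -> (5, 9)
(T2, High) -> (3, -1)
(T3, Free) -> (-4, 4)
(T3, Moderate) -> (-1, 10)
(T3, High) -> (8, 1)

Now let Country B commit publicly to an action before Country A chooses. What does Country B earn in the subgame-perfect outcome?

9

Backward induction with Country B moving first.
- Free → Country A plays T0 (best of 3, 1, -2, -4); Country B gets 9.
- Moderate → Country A plays T1 (best of -2, 8, 5, -1); Country B gets -5.
- High → Country A plays T3 (best of 0, -1, 3, 8); Country B gets 1.
Maximizing over 9, -5, 1, Country B chooses Free. Subgame-perfect outcome: (T0, Free) with payoffs (3, 9).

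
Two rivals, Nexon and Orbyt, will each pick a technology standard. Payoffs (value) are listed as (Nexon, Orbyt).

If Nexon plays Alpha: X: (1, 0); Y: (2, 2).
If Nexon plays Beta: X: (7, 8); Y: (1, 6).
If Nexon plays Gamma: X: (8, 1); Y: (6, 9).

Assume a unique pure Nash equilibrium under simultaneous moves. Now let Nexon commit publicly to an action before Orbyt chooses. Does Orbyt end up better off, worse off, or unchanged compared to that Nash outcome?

Orbyt best-responds to each possible Nexon move:
- Alpha: Orbyt compares 0, 2 and picks Y; Nexon would get 2.
- Beta: Orbyt compares 8, 6 and picks X; Nexon would get 7.
- Gamma: Orbyt compares 1, 9 and picks Y; Nexon would get 6.
Maximizing over 2, 7, 6, Nexon chooses Beta. Subgame-perfect outcome: (Beta, X) with payoffs (7, 8).
For the simultaneous game, intersect best replies.
Nexon's best replies: X→Gamma; Y→Gamma.
Orbyt's best replies: Alpha→Y; Beta→X; Gamma→Y.
Only (Gamma, Y) has each player best-responding; Nash payoffs (6, 9).
Orbyt earns 8 sequentially versus 9 at the Nash outcome: worse off.

worse off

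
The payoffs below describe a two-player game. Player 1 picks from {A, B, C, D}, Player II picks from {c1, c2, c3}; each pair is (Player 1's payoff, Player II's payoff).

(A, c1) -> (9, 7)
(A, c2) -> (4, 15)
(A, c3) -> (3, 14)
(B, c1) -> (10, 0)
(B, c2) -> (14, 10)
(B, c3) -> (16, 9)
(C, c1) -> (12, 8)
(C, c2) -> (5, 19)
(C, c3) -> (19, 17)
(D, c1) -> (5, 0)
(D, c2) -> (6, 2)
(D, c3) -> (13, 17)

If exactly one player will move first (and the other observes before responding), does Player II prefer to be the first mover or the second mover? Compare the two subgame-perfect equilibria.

If Player 1 leads: Player II's best replies are A→c2, B→c2, C→c2, D→c3; Player 1's induced payoffs 4, 14, 5, 13; outcome (B, c2), payoffs (14, 10).
If Player II leads: Player 1's best replies are c1→C, c2→B, c3→C; Player II's induced payoffs 8, 10, 17; outcome (C, c3), payoffs (19, 17).
Player II gets 17 moving first and 10 moving second, so Player II prefers to move first.

first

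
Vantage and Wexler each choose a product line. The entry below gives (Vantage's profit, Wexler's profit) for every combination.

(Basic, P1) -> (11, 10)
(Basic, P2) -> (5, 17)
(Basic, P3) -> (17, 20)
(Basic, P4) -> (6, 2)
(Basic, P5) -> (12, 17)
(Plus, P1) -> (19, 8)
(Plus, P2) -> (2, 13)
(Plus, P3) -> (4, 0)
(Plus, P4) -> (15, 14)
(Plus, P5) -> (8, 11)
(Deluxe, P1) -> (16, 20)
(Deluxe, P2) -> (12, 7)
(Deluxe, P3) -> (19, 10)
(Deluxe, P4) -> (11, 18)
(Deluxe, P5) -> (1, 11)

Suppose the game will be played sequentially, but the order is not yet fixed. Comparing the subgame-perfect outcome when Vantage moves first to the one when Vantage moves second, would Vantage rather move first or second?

first

If Vantage leads: Wexler's best replies are Basic→P3, Plus→P4, Deluxe→P1; Vantage's induced payoffs 17, 15, 16; outcome (Basic, P3), payoffs (17, 20).
If Wexler leads: Vantage's best replies are P1→Plus, P2→Deluxe, P3→Deluxe, P4→Plus, P5→Basic; Wexler's induced payoffs 8, 7, 10, 14, 17; outcome (Basic, P5), payoffs (12, 17).
Vantage gets 17 moving first and 12 moving second, so Vantage prefers to move first.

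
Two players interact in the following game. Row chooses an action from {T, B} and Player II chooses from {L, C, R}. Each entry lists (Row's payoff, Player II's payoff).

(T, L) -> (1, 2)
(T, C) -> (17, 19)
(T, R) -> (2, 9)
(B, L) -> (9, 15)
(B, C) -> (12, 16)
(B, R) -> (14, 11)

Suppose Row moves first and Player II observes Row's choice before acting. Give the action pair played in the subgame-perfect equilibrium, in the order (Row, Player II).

Player II best-responds to each possible Row move:
- T: BR = C, leader payoff 17.
- B: BR = C, leader payoff 12.
Maximizing over 17, 12, Row chooses T. Subgame-perfect outcome: (T, C) with payoffs (17, 19).

(T, C)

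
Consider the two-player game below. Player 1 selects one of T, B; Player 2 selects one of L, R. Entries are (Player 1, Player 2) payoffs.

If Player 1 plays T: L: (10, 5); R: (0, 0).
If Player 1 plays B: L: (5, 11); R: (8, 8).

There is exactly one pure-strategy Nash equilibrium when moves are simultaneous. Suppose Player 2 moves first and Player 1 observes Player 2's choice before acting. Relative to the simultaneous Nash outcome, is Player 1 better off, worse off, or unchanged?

worse off

Work backward from Player 1's decision.
- L: BR = T, leader payoff 5.
- R: BR = B, leader payoff 8.
Player 2's induced payoffs are 5, 8, so Player 2 commits to R. Subgame-perfect outcome: (B, R) with payoffs (8, 8).
For the simultaneous game, intersect best replies.
Player 1's best replies: L→T; R→B.
Player 2's best replies: T→L; B→L.
The unique mutual best reply is (T, L), giving (10, 5).
Player 1 earns 8 sequentially versus 10 at the Nash outcome: worse off.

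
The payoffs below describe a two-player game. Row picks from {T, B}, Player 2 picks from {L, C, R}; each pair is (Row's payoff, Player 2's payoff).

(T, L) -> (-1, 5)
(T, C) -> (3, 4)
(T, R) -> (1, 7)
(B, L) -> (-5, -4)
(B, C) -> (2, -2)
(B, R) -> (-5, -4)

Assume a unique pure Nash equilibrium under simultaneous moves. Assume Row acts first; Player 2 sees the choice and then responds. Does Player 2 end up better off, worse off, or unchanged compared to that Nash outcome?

worse off

Backward induction with Row moving first.
- T: BR = R, leader payoff 1.
- B: BR = C, leader payoff 2.
Maximizing over 1, 2, Row chooses B. Subgame-perfect outcome: (B, C) with payoffs (2, -2).
Under simultaneous play:
Row's best replies: L→T; C→T; R→T.
Player 2's best replies: T→R; B→C.
The unique mutual best reply is (T, R), giving (1, 7).
Player 2 earns -2 sequentially versus 7 at the Nash outcome: worse off.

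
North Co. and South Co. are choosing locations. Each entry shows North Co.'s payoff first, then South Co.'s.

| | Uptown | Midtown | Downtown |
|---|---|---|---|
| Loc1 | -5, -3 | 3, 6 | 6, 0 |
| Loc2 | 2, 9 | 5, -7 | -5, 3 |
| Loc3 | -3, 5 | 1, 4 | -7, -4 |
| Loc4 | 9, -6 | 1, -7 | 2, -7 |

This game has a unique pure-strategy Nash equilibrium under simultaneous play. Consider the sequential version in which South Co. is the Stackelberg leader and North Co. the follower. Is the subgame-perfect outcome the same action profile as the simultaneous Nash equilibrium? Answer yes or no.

Solve by backward induction (South Co. leads).
- Uptown: North Co. compares -5, 2, -3, 9 and picks Loc4; South Co. would get -6.
- Midtown: North Co. compares 3, 5, 1, 1 and picks Loc2; South Co. would get -7.
- Downtown: North Co. compares 6, -5, -7, 2 and picks Loc1; South Co. would get 0.
South Co.'s induced payoffs are -6, -7, 0, so South Co. commits to Downtown. Subgame-perfect outcome: (Loc1, Downtown) with payoffs (6, 0).
For the simultaneous game, intersect best replies.
North Co.'s best replies: Uptown→Loc4; Midtown→Loc2; Downtown→Loc1.
South Co.'s best replies: Loc1→Midtown; Loc2→Uptown; Loc3→Uptown; Loc4→Uptown.
Only (Loc4, Uptown) has each player best-responding; Nash payoffs (9, -6).
Sequential outcome (Loc1, Downtown) differs from the Nash profile (Loc4, Uptown).

no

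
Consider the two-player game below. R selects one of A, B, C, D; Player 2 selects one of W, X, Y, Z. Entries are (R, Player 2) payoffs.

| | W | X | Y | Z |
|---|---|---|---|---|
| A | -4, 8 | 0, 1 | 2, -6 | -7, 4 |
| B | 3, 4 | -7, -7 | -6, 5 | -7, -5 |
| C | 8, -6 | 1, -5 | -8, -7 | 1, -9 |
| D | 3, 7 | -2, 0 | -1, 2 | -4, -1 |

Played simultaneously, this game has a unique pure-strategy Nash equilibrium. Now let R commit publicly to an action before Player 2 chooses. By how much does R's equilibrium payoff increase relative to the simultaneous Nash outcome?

Player 2 best-responds to each possible R move:
- A: BR = W, leader payoff -4.
- B: BR = Y, leader payoff -6.
- C: BR = X, leader payoff 1.
- D: BR = W, leader payoff 3.
Maximizing over -4, -6, 1, 3, R chooses D. Subgame-perfect outcome: (D, W) with payoffs (3, 7).
Under simultaneous play:
R's best replies: W→C; X→C; Y→A; Z→C.
Player 2's best replies: A→W; B→Y; C→X; D→W.
The unique mutual best reply is (C, X), giving (1, -5).
R's commitment gain: 3 − 1 = 2.

2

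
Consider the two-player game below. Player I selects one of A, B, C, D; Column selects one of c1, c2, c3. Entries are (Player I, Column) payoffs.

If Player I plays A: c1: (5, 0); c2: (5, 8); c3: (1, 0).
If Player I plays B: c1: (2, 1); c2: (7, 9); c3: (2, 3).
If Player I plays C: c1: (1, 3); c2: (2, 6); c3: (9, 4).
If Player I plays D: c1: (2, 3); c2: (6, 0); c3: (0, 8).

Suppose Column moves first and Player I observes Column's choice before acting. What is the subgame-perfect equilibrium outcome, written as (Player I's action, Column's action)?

(B, c2)

Solve by backward induction (Column leads).
- c1: Player I compares 5, 2, 1, 2 and picks A; Column would get 0.
- c2: Player I compares 5, 7, 2, 6 and picks B; Column would get 9.
- c3: Player I compares 1, 2, 9, 0 and picks C; Column would get 4.
Column's induced payoffs are 0, 9, 4, so Column commits to c2. Subgame-perfect outcome: (B, c2) with payoffs (7, 9).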